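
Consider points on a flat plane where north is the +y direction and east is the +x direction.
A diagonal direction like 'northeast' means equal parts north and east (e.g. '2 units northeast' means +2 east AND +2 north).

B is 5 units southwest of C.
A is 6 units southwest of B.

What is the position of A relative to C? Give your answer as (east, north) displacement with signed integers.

Place C at the origin (east=0, north=0).
  B is 5 units southwest of C: delta (east=-5, north=-5); B at (east=-5, north=-5).
  A is 6 units southwest of B: delta (east=-6, north=-6); A at (east=-11, north=-11).
Therefore A relative to C: (east=-11, north=-11).

Answer: A is at (east=-11, north=-11) relative to C.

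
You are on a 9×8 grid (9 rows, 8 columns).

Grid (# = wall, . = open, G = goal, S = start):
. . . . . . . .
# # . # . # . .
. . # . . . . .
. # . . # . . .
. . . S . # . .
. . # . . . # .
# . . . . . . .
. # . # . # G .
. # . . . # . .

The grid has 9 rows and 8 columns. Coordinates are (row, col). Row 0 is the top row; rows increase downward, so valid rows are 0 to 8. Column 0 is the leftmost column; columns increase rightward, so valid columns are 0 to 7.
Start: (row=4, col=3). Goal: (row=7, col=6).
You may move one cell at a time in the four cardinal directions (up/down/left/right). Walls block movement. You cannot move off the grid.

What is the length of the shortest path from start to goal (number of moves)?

BFS from (row=4, col=3) until reaching (row=7, col=6):
  Distance 0: (row=4, col=3)
  Distance 1: (row=3, col=3), (row=4, col=2), (row=4, col=4), (row=5, col=3)
  Distance 2: (row=2, col=3), (row=3, col=2), (row=4, col=1), (row=5, col=4), (row=6, col=3)
  Distance 3: (row=2, col=4), (row=4, col=0), (row=5, col=1), (row=5, col=5), (row=6, col=2), (row=6, col=4)
  Distance 4: (row=1, col=4), (row=2, col=5), (row=3, col=0), (row=5, col=0), (row=6, col=1), (row=6, col=5), (row=7, col=2), (row=7, col=4)
  Distance 5: (row=0, col=4), (row=2, col=0), (row=2, col=6), (row=3, col=5), (row=6, col=6), (row=8, col=2), (row=8, col=4)
  Distance 6: (row=0, col=3), (row=0, col=5), (row=1, col=6), (row=2, col=1), (row=2, col=7), (row=3, col=6), (row=6, col=7), (row=7, col=6), (row=8, col=3)  <- goal reached here
One shortest path (6 moves): (row=4, col=3) -> (row=4, col=4) -> (row=5, col=4) -> (row=5, col=5) -> (row=6, col=5) -> (row=6, col=6) -> (row=7, col=6)

Answer: Shortest path length: 6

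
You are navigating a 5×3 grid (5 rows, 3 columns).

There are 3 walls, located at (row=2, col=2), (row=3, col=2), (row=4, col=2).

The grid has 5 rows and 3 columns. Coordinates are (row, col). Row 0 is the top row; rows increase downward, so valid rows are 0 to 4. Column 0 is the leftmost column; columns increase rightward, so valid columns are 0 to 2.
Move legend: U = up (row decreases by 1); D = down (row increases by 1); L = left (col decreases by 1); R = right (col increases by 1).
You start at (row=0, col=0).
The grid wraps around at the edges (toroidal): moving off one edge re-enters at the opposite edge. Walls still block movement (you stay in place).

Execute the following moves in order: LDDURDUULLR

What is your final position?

Answer: Final position: (row=4, col=1)

Derivation:
Start: (row=0, col=0)
  L (left): (row=0, col=0) -> (row=0, col=2)
  D (down): (row=0, col=2) -> (row=1, col=2)
  D (down): blocked, stay at (row=1, col=2)
  U (up): (row=1, col=2) -> (row=0, col=2)
  R (right): (row=0, col=2) -> (row=0, col=0)
  D (down): (row=0, col=0) -> (row=1, col=0)
  U (up): (row=1, col=0) -> (row=0, col=0)
  U (up): (row=0, col=0) -> (row=4, col=0)
  L (left): blocked, stay at (row=4, col=0)
  L (left): blocked, stay at (row=4, col=0)
  R (right): (row=4, col=0) -> (row=4, col=1)
Final: (row=4, col=1)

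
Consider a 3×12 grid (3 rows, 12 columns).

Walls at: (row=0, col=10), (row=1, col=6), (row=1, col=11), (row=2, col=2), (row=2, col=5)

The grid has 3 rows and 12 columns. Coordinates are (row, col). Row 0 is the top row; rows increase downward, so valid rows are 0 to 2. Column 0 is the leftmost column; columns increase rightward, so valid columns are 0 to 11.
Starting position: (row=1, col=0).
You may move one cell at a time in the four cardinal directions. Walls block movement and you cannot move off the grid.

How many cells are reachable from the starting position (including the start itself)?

BFS flood-fill from (row=1, col=0):
  Distance 0: (row=1, col=0)
  Distance 1: (row=0, col=0), (row=1, col=1), (row=2, col=0)
  Distance 2: (row=0, col=1), (row=1, col=2), (row=2, col=1)
  Distance 3: (row=0, col=2), (row=1, col=3)
  Distance 4: (row=0, col=3), (row=1, col=4), (row=2, col=3)
  Distance 5: (row=0, col=4), (row=1, col=5), (row=2, col=4)
  Distance 6: (row=0, col=5)
  Distance 7: (row=0, col=6)
  Distance 8: (row=0, col=7)
  Distance 9: (row=0, col=8), (row=1, col=7)
  Distance 10: (row=0, col=9), (row=1, col=8), (row=2, col=7)
  Distance 11: (row=1, col=9), (row=2, col=6), (row=2, col=8)
  Distance 12: (row=1, col=10), (row=2, col=9)
  Distance 13: (row=2, col=10)
  Distance 14: (row=2, col=11)
Total reachable: 30 (grid has 31 open cells total)

Answer: Reachable cells: 30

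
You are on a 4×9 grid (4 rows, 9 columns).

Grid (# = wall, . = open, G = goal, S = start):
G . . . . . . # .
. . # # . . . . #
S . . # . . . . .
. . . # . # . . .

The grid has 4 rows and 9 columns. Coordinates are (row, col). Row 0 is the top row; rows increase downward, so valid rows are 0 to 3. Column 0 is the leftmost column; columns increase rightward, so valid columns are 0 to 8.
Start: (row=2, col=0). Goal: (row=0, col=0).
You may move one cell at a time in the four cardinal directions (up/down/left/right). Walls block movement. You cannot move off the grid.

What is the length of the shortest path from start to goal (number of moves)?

Answer: Shortest path length: 2

Derivation:
BFS from (row=2, col=0) until reaching (row=0, col=0):
  Distance 0: (row=2, col=0)
  Distance 1: (row=1, col=0), (row=2, col=1), (row=3, col=0)
  Distance 2: (row=0, col=0), (row=1, col=1), (row=2, col=2), (row=3, col=1)  <- goal reached here
One shortest path (2 moves): (row=2, col=0) -> (row=1, col=0) -> (row=0, col=0)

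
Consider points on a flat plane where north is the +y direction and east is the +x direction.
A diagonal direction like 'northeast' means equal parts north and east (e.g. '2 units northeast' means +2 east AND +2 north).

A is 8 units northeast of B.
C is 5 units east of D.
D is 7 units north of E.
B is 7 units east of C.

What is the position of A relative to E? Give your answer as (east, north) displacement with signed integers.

Answer: A is at (east=20, north=15) relative to E.

Derivation:
Place E at the origin (east=0, north=0).
  D is 7 units north of E: delta (east=+0, north=+7); D at (east=0, north=7).
  C is 5 units east of D: delta (east=+5, north=+0); C at (east=5, north=7).
  B is 7 units east of C: delta (east=+7, north=+0); B at (east=12, north=7).
  A is 8 units northeast of B: delta (east=+8, north=+8); A at (east=20, north=15).
Therefore A relative to E: (east=20, north=15).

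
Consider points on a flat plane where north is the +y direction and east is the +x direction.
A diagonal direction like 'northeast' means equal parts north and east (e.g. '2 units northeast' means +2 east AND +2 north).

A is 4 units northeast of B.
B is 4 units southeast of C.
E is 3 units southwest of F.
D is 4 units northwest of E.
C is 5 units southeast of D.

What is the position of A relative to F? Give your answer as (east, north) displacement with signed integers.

Answer: A is at (east=6, north=-4) relative to F.

Derivation:
Place F at the origin (east=0, north=0).
  E is 3 units southwest of F: delta (east=-3, north=-3); E at (east=-3, north=-3).
  D is 4 units northwest of E: delta (east=-4, north=+4); D at (east=-7, north=1).
  C is 5 units southeast of D: delta (east=+5, north=-5); C at (east=-2, north=-4).
  B is 4 units southeast of C: delta (east=+4, north=-4); B at (east=2, north=-8).
  A is 4 units northeast of B: delta (east=+4, north=+4); A at (east=6, north=-4).
Therefore A relative to F: (east=6, north=-4).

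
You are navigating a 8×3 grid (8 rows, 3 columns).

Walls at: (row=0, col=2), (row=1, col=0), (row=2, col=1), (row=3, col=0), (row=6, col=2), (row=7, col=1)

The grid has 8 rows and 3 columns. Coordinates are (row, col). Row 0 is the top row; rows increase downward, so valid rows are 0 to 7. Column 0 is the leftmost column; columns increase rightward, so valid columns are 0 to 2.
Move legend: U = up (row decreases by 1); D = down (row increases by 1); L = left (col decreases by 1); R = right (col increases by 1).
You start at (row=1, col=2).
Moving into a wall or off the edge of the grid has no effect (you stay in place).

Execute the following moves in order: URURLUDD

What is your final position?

Start: (row=1, col=2)
  U (up): blocked, stay at (row=1, col=2)
  R (right): blocked, stay at (row=1, col=2)
  U (up): blocked, stay at (row=1, col=2)
  R (right): blocked, stay at (row=1, col=2)
  L (left): (row=1, col=2) -> (row=1, col=1)
  U (up): (row=1, col=1) -> (row=0, col=1)
  D (down): (row=0, col=1) -> (row=1, col=1)
  D (down): blocked, stay at (row=1, col=1)
Final: (row=1, col=1)

Answer: Final position: (row=1, col=1)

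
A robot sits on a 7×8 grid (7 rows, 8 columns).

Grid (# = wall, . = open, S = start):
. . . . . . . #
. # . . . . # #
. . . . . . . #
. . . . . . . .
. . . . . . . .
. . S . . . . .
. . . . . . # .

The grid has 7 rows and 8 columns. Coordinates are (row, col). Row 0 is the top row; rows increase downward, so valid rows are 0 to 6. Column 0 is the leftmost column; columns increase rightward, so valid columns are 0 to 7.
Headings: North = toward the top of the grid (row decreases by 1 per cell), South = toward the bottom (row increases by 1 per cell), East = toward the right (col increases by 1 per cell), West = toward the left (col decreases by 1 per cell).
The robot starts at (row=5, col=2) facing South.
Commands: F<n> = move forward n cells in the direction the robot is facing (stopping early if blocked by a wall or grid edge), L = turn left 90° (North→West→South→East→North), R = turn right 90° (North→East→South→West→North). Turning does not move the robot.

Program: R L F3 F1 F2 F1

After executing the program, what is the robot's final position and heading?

Start: (row=5, col=2), facing South
  R: turn right, now facing West
  L: turn left, now facing South
  F3: move forward 1/3 (blocked), now at (row=6, col=2)
  F1: move forward 0/1 (blocked), now at (row=6, col=2)
  F2: move forward 0/2 (blocked), now at (row=6, col=2)
  F1: move forward 0/1 (blocked), now at (row=6, col=2)
Final: (row=6, col=2), facing South

Answer: Final position: (row=6, col=2), facing South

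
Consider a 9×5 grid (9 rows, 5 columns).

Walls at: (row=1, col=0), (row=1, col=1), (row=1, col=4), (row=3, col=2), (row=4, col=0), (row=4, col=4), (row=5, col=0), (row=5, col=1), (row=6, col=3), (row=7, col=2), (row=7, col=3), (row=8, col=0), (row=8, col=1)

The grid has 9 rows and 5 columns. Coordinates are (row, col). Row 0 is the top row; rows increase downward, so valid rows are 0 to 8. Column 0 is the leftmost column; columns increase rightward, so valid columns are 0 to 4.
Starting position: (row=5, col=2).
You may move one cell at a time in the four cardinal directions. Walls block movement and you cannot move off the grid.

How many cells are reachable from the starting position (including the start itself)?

Answer: Reachable cells: 32

Derivation:
BFS flood-fill from (row=5, col=2):
  Distance 0: (row=5, col=2)
  Distance 1: (row=4, col=2), (row=5, col=3), (row=6, col=2)
  Distance 2: (row=4, col=1), (row=4, col=3), (row=5, col=4), (row=6, col=1)
  Distance 3: (row=3, col=1), (row=3, col=3), (row=6, col=0), (row=6, col=4), (row=7, col=1)
  Distance 4: (row=2, col=1), (row=2, col=3), (row=3, col=0), (row=3, col=4), (row=7, col=0), (row=7, col=4)
  Distance 5: (row=1, col=3), (row=2, col=0), (row=2, col=2), (row=2, col=4), (row=8, col=4)
  Distance 6: (row=0, col=3), (row=1, col=2), (row=8, col=3)
  Distance 7: (row=0, col=2), (row=0, col=4), (row=8, col=2)
  Distance 8: (row=0, col=1)
  Distance 9: (row=0, col=0)
Total reachable: 32 (grid has 32 open cells total)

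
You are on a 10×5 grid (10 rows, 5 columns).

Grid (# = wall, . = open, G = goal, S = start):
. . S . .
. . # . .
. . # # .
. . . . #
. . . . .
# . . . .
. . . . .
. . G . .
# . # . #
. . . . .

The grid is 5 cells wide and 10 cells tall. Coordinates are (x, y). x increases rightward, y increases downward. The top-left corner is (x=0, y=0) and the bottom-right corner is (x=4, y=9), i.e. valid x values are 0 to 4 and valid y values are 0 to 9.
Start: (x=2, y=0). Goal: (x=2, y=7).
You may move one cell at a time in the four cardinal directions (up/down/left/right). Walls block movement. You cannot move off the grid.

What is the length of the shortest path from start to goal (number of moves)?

BFS from (x=2, y=0) until reaching (x=2, y=7):
  Distance 0: (x=2, y=0)
  Distance 1: (x=1, y=0), (x=3, y=0)
  Distance 2: (x=0, y=0), (x=4, y=0), (x=1, y=1), (x=3, y=1)
  Distance 3: (x=0, y=1), (x=4, y=1), (x=1, y=2)
  Distance 4: (x=0, y=2), (x=4, y=2), (x=1, y=3)
  Distance 5: (x=0, y=3), (x=2, y=3), (x=1, y=4)
  Distance 6: (x=3, y=3), (x=0, y=4), (x=2, y=4), (x=1, y=5)
  Distance 7: (x=3, y=4), (x=2, y=5), (x=1, y=6)
  Distance 8: (x=4, y=4), (x=3, y=5), (x=0, y=6), (x=2, y=6), (x=1, y=7)
  Distance 9: (x=4, y=5), (x=3, y=6), (x=0, y=7), (x=2, y=7), (x=1, y=8)  <- goal reached here
One shortest path (9 moves): (x=2, y=0) -> (x=1, y=0) -> (x=1, y=1) -> (x=1, y=2) -> (x=1, y=3) -> (x=2, y=3) -> (x=2, y=4) -> (x=2, y=5) -> (x=2, y=6) -> (x=2, y=7)

Answer: Shortest path length: 9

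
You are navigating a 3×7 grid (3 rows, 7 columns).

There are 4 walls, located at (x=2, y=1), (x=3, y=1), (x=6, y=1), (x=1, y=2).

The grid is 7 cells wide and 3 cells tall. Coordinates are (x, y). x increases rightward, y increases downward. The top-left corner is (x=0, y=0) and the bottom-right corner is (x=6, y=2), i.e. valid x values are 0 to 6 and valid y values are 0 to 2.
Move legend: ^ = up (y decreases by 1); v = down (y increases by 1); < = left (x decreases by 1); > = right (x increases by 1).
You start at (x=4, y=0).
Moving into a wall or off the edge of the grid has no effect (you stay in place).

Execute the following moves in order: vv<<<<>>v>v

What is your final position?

Answer: Final position: (x=5, y=2)

Derivation:
Start: (x=4, y=0)
  v (down): (x=4, y=0) -> (x=4, y=1)
  v (down): (x=4, y=1) -> (x=4, y=2)
  < (left): (x=4, y=2) -> (x=3, y=2)
  < (left): (x=3, y=2) -> (x=2, y=2)
  < (left): blocked, stay at (x=2, y=2)
  < (left): blocked, stay at (x=2, y=2)
  > (right): (x=2, y=2) -> (x=3, y=2)
  > (right): (x=3, y=2) -> (x=4, y=2)
  v (down): blocked, stay at (x=4, y=2)
  > (right): (x=4, y=2) -> (x=5, y=2)
  v (down): blocked, stay at (x=5, y=2)
Final: (x=5, y=2)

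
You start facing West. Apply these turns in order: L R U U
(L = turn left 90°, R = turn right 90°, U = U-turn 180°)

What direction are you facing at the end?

Start: West
  L (left (90° counter-clockwise)) -> South
  R (right (90° clockwise)) -> West
  U (U-turn (180°)) -> East
  U (U-turn (180°)) -> West
Final: West

Answer: Final heading: West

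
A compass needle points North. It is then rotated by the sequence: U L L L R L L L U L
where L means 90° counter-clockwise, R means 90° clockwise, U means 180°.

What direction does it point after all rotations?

Start: North
  U (U-turn (180°)) -> South
  L (left (90° counter-clockwise)) -> East
  L (left (90° counter-clockwise)) -> North
  L (left (90° counter-clockwise)) -> West
  R (right (90° clockwise)) -> North
  L (left (90° counter-clockwise)) -> West
  L (left (90° counter-clockwise)) -> South
  L (left (90° counter-clockwise)) -> East
  U (U-turn (180°)) -> West
  L (left (90° counter-clockwise)) -> South
Final: South

Answer: Final heading: South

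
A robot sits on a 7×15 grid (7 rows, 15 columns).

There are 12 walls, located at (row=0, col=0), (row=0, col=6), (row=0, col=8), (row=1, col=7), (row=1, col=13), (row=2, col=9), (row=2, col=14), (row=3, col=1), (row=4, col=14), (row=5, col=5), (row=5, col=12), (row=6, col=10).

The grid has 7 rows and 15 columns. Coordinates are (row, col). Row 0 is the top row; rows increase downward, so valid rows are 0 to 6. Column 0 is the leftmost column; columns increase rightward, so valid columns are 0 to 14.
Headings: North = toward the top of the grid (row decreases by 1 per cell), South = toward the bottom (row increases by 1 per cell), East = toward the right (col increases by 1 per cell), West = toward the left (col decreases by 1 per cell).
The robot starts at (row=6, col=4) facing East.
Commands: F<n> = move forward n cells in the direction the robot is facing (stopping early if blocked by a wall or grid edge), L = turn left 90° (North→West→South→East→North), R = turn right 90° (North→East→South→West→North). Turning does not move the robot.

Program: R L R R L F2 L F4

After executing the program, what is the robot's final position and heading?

Answer: Final position: (row=6, col=8), facing East

Derivation:
Start: (row=6, col=4), facing East
  R: turn right, now facing South
  L: turn left, now facing East
  R: turn right, now facing South
  R: turn right, now facing West
  L: turn left, now facing South
  F2: move forward 0/2 (blocked), now at (row=6, col=4)
  L: turn left, now facing East
  F4: move forward 4, now at (row=6, col=8)
Final: (row=6, col=8), facing East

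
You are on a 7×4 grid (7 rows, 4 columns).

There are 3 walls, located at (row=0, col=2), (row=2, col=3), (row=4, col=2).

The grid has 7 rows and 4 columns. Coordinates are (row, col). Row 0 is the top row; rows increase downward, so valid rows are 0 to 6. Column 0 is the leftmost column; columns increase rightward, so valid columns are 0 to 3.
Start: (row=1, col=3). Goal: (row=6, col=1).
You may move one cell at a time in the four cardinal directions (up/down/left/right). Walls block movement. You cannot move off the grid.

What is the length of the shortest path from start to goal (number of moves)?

BFS from (row=1, col=3) until reaching (row=6, col=1):
  Distance 0: (row=1, col=3)
  Distance 1: (row=0, col=3), (row=1, col=2)
  Distance 2: (row=1, col=1), (row=2, col=2)
  Distance 3: (row=0, col=1), (row=1, col=0), (row=2, col=1), (row=3, col=2)
  Distance 4: (row=0, col=0), (row=2, col=0), (row=3, col=1), (row=3, col=3)
  Distance 5: (row=3, col=0), (row=4, col=1), (row=4, col=3)
  Distance 6: (row=4, col=0), (row=5, col=1), (row=5, col=3)
  Distance 7: (row=5, col=0), (row=5, col=2), (row=6, col=1), (row=6, col=3)  <- goal reached here
One shortest path (7 moves): (row=1, col=3) -> (row=1, col=2) -> (row=1, col=1) -> (row=2, col=1) -> (row=3, col=1) -> (row=4, col=1) -> (row=5, col=1) -> (row=6, col=1)

Answer: Shortest path length: 7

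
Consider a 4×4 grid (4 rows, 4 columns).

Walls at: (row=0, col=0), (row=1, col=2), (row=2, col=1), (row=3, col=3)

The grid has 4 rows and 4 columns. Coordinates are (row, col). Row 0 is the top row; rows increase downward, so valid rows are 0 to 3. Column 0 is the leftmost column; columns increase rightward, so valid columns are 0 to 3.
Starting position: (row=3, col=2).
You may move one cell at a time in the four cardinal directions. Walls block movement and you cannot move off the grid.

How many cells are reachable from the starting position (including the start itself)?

Answer: Reachable cells: 12

Derivation:
BFS flood-fill from (row=3, col=2):
  Distance 0: (row=3, col=2)
  Distance 1: (row=2, col=2), (row=3, col=1)
  Distance 2: (row=2, col=3), (row=3, col=0)
  Distance 3: (row=1, col=3), (row=2, col=0)
  Distance 4: (row=0, col=3), (row=1, col=0)
  Distance 5: (row=0, col=2), (row=1, col=1)
  Distance 6: (row=0, col=1)
Total reachable: 12 (grid has 12 open cells total)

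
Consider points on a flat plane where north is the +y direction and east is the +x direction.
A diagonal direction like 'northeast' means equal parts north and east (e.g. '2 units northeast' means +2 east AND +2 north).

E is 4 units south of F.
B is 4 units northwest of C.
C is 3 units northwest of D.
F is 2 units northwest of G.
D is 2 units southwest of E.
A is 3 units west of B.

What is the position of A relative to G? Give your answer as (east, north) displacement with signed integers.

Place G at the origin (east=0, north=0).
  F is 2 units northwest of G: delta (east=-2, north=+2); F at (east=-2, north=2).
  E is 4 units south of F: delta (east=+0, north=-4); E at (east=-2, north=-2).
  D is 2 units southwest of E: delta (east=-2, north=-2); D at (east=-4, north=-4).
  C is 3 units northwest of D: delta (east=-3, north=+3); C at (east=-7, north=-1).
  B is 4 units northwest of C: delta (east=-4, north=+4); B at (east=-11, north=3).
  A is 3 units west of B: delta (east=-3, north=+0); A at (east=-14, north=3).
Therefore A relative to G: (east=-14, north=3).

Answer: A is at (east=-14, north=3) relative to G.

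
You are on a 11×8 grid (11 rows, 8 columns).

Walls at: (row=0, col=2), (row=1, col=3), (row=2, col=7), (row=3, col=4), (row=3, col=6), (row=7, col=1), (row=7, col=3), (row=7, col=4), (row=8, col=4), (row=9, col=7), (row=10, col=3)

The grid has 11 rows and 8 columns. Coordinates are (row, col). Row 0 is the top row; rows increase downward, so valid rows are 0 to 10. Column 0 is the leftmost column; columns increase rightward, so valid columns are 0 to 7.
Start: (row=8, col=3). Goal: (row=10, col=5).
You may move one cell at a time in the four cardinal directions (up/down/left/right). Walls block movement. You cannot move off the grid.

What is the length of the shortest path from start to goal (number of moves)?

BFS from (row=8, col=3) until reaching (row=10, col=5):
  Distance 0: (row=8, col=3)
  Distance 1: (row=8, col=2), (row=9, col=3)
  Distance 2: (row=7, col=2), (row=8, col=1), (row=9, col=2), (row=9, col=4)
  Distance 3: (row=6, col=2), (row=8, col=0), (row=9, col=1), (row=9, col=5), (row=10, col=2), (row=10, col=4)
  Distance 4: (row=5, col=2), (row=6, col=1), (row=6, col=3), (row=7, col=0), (row=8, col=5), (row=9, col=0), (row=9, col=6), (row=10, col=1), (row=10, col=5)  <- goal reached here
One shortest path (4 moves): (row=8, col=3) -> (row=9, col=3) -> (row=9, col=4) -> (row=9, col=5) -> (row=10, col=5)

Answer: Shortest path length: 4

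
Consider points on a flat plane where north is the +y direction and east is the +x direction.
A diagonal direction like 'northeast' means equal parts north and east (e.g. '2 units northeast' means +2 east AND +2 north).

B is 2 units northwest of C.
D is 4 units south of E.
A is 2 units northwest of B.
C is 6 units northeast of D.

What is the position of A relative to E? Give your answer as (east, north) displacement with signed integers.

Answer: A is at (east=2, north=6) relative to E.

Derivation:
Place E at the origin (east=0, north=0).
  D is 4 units south of E: delta (east=+0, north=-4); D at (east=0, north=-4).
  C is 6 units northeast of D: delta (east=+6, north=+6); C at (east=6, north=2).
  B is 2 units northwest of C: delta (east=-2, north=+2); B at (east=4, north=4).
  A is 2 units northwest of B: delta (east=-2, north=+2); A at (east=2, north=6).
Therefore A relative to E: (east=2, north=6).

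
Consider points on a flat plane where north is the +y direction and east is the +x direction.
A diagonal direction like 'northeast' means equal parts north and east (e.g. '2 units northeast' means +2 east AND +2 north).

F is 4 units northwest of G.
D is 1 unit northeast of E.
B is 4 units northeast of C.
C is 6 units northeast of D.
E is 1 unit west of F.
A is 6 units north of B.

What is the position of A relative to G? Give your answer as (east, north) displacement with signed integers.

Answer: A is at (east=6, north=21) relative to G.

Derivation:
Place G at the origin (east=0, north=0).
  F is 4 units northwest of G: delta (east=-4, north=+4); F at (east=-4, north=4).
  E is 1 unit west of F: delta (east=-1, north=+0); E at (east=-5, north=4).
  D is 1 unit northeast of E: delta (east=+1, north=+1); D at (east=-4, north=5).
  C is 6 units northeast of D: delta (east=+6, north=+6); C at (east=2, north=11).
  B is 4 units northeast of C: delta (east=+4, north=+4); B at (east=6, north=15).
  A is 6 units north of B: delta (east=+0, north=+6); A at (east=6, north=21).
Therefore A relative to G: (east=6, north=21).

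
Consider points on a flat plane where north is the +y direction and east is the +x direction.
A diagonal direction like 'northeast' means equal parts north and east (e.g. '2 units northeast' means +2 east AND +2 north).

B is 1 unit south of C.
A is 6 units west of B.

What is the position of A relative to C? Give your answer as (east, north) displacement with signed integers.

Place C at the origin (east=0, north=0).
  B is 1 unit south of C: delta (east=+0, north=-1); B at (east=0, north=-1).
  A is 6 units west of B: delta (east=-6, north=+0); A at (east=-6, north=-1).
Therefore A relative to C: (east=-6, north=-1).

Answer: A is at (east=-6, north=-1) relative to C.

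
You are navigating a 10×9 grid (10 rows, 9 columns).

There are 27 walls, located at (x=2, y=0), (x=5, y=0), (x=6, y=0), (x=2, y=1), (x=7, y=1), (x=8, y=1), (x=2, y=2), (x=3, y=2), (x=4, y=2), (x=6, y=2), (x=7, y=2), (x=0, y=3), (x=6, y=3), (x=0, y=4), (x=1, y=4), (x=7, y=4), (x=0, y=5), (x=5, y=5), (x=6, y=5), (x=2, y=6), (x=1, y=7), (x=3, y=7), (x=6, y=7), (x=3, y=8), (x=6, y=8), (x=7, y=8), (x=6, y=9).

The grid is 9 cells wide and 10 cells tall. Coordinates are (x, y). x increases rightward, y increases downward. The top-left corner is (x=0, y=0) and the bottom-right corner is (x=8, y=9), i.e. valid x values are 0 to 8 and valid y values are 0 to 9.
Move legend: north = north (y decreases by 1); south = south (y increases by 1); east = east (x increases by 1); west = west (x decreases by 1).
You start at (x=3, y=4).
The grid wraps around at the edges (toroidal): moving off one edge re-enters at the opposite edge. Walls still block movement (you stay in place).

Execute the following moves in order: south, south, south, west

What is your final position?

Start: (x=3, y=4)
  south (south): (x=3, y=4) -> (x=3, y=5)
  south (south): (x=3, y=5) -> (x=3, y=6)
  south (south): blocked, stay at (x=3, y=6)
  west (west): blocked, stay at (x=3, y=6)
Final: (x=3, y=6)

Answer: Final position: (x=3, y=6)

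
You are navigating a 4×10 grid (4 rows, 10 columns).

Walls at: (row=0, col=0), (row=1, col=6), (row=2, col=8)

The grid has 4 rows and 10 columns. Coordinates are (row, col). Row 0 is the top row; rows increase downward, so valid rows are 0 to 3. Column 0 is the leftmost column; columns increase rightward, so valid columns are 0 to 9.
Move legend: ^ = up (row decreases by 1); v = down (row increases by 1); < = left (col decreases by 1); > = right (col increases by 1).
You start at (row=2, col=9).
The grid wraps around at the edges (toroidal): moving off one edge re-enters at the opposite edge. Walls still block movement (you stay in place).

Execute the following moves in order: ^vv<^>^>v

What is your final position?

Start: (row=2, col=9)
  ^ (up): (row=2, col=9) -> (row=1, col=9)
  v (down): (row=1, col=9) -> (row=2, col=9)
  v (down): (row=2, col=9) -> (row=3, col=9)
  < (left): (row=3, col=9) -> (row=3, col=8)
  ^ (up): blocked, stay at (row=3, col=8)
  > (right): (row=3, col=8) -> (row=3, col=9)
  ^ (up): (row=3, col=9) -> (row=2, col=9)
  > (right): (row=2, col=9) -> (row=2, col=0)
  v (down): (row=2, col=0) -> (row=3, col=0)
Final: (row=3, col=0)

Answer: Final position: (row=3, col=0)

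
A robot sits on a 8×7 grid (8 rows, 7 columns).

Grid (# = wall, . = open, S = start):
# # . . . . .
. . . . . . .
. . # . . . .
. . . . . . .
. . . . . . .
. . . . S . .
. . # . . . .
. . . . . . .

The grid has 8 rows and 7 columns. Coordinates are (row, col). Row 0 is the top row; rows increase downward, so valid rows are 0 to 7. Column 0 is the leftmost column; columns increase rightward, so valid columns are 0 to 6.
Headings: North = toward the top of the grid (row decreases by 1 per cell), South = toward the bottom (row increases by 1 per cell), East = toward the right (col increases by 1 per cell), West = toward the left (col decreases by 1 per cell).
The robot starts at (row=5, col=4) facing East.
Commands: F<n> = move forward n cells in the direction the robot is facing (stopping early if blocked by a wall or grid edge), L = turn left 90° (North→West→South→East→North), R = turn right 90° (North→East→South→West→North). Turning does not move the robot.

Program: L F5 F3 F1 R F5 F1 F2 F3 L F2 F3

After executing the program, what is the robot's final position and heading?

Start: (row=5, col=4), facing East
  L: turn left, now facing North
  F5: move forward 5, now at (row=0, col=4)
  F3: move forward 0/3 (blocked), now at (row=0, col=4)
  F1: move forward 0/1 (blocked), now at (row=0, col=4)
  R: turn right, now facing East
  F5: move forward 2/5 (blocked), now at (row=0, col=6)
  F1: move forward 0/1 (blocked), now at (row=0, col=6)
  F2: move forward 0/2 (blocked), now at (row=0, col=6)
  F3: move forward 0/3 (blocked), now at (row=0, col=6)
  L: turn left, now facing North
  F2: move forward 0/2 (blocked), now at (row=0, col=6)
  F3: move forward 0/3 (blocked), now at (row=0, col=6)
Final: (row=0, col=6), facing North

Answer: Final position: (row=0, col=6), facing North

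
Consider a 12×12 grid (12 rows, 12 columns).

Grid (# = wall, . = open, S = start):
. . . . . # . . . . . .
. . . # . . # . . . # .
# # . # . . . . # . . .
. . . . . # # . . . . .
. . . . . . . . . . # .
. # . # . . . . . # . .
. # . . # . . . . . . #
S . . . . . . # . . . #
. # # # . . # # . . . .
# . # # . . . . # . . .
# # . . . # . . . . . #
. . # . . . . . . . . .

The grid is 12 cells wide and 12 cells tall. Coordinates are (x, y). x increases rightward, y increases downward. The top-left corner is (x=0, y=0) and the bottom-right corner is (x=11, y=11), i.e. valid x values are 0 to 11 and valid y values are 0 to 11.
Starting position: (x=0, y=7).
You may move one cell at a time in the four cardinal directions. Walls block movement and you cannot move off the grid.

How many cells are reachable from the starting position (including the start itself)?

BFS flood-fill from (x=0, y=7):
  Distance 0: (x=0, y=7)
  Distance 1: (x=0, y=6), (x=1, y=7), (x=0, y=8)
  Distance 2: (x=0, y=5), (x=2, y=7)
  Distance 3: (x=0, y=4), (x=2, y=6), (x=3, y=7)
  Distance 4: (x=0, y=3), (x=1, y=4), (x=2, y=5), (x=3, y=6), (x=4, y=7)
  Distance 5: (x=1, y=3), (x=2, y=4), (x=5, y=7), (x=4, y=8)
  Distance 6: (x=2, y=3), (x=3, y=4), (x=5, y=6), (x=6, y=7), (x=5, y=8), (x=4, y=9)
  Distance 7: (x=2, y=2), (x=3, y=3), (x=4, y=4), (x=5, y=5), (x=6, y=6), (x=5, y=9), (x=4, y=10)
  Distance 8: (x=2, y=1), (x=4, y=3), (x=5, y=4), (x=4, y=5), (x=6, y=5), (x=7, y=6), (x=6, y=9), (x=3, y=10), (x=4, y=11)
  Distance 9: (x=2, y=0), (x=1, y=1), (x=4, y=2), (x=6, y=4), (x=7, y=5), (x=8, y=6), (x=7, y=9), (x=2, y=10), (x=6, y=10), (x=3, y=11), (x=5, y=11)
  Distance 10: (x=1, y=0), (x=3, y=0), (x=0, y=1), (x=4, y=1), (x=5, y=2), (x=7, y=4), (x=8, y=5), (x=9, y=6), (x=8, y=7), (x=7, y=10), (x=6, y=11)
  Distance 11: (x=0, y=0), (x=4, y=0), (x=5, y=1), (x=6, y=2), (x=7, y=3), (x=8, y=4), (x=10, y=6), (x=9, y=7), (x=8, y=8), (x=8, y=10), (x=7, y=11)
  Distance 12: (x=7, y=2), (x=8, y=3), (x=9, y=4), (x=10, y=5), (x=10, y=7), (x=9, y=8), (x=9, y=10), (x=8, y=11)
  Distance 13: (x=7, y=1), (x=9, y=3), (x=11, y=5), (x=10, y=8), (x=9, y=9), (x=10, y=10), (x=9, y=11)
  Distance 14: (x=7, y=0), (x=8, y=1), (x=9, y=2), (x=10, y=3), (x=11, y=4), (x=11, y=8), (x=10, y=9), (x=10, y=11)
  Distance 15: (x=6, y=0), (x=8, y=0), (x=9, y=1), (x=10, y=2), (x=11, y=3), (x=11, y=9), (x=11, y=11)
  Distance 16: (x=9, y=0), (x=11, y=2)
  Distance 17: (x=10, y=0), (x=11, y=1)
  Distance 18: (x=11, y=0)
Total reachable: 108 (grid has 111 open cells total)

Answer: Reachable cells: 108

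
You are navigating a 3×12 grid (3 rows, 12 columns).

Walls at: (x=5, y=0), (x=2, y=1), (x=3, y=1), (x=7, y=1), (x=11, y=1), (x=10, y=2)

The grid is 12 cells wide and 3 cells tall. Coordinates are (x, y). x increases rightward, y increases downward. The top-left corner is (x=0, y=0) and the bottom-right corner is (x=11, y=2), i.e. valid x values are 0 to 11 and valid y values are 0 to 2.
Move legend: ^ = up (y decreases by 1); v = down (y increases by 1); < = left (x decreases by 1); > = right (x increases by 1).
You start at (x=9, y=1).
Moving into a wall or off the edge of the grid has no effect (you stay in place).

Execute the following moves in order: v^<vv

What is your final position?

Answer: Final position: (x=8, y=2)

Derivation:
Start: (x=9, y=1)
  v (down): (x=9, y=1) -> (x=9, y=2)
  ^ (up): (x=9, y=2) -> (x=9, y=1)
  < (left): (x=9, y=1) -> (x=8, y=1)
  v (down): (x=8, y=1) -> (x=8, y=2)
  v (down): blocked, stay at (x=8, y=2)
Final: (x=8, y=2)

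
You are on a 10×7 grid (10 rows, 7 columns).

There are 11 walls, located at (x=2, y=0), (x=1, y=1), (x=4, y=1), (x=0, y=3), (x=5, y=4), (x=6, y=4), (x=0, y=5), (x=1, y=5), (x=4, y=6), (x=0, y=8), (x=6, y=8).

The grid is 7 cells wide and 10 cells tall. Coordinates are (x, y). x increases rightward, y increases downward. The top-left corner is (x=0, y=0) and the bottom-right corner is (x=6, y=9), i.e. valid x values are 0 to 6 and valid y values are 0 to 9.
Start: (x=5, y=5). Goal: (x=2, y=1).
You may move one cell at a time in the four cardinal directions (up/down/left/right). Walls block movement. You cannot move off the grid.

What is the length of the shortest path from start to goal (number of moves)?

BFS from (x=5, y=5) until reaching (x=2, y=1):
  Distance 0: (x=5, y=5)
  Distance 1: (x=4, y=5), (x=6, y=5), (x=5, y=6)
  Distance 2: (x=4, y=4), (x=3, y=5), (x=6, y=6), (x=5, y=7)
  Distance 3: (x=4, y=3), (x=3, y=4), (x=2, y=5), (x=3, y=6), (x=4, y=7), (x=6, y=7), (x=5, y=8)
  Distance 4: (x=4, y=2), (x=3, y=3), (x=5, y=3), (x=2, y=4), (x=2, y=6), (x=3, y=7), (x=4, y=8), (x=5, y=9)
  Distance 5: (x=3, y=2), (x=5, y=2), (x=2, y=3), (x=6, y=3), (x=1, y=4), (x=1, y=6), (x=2, y=7), (x=3, y=8), (x=4, y=9), (x=6, y=9)
  Distance 6: (x=3, y=1), (x=5, y=1), (x=2, y=2), (x=6, y=2), (x=1, y=3), (x=0, y=4), (x=0, y=6), (x=1, y=7), (x=2, y=8), (x=3, y=9)
  Distance 7: (x=3, y=0), (x=5, y=0), (x=2, y=1), (x=6, y=1), (x=1, y=2), (x=0, y=7), (x=1, y=8), (x=2, y=9)  <- goal reached here
One shortest path (7 moves): (x=5, y=5) -> (x=4, y=5) -> (x=3, y=5) -> (x=2, y=5) -> (x=2, y=4) -> (x=2, y=3) -> (x=2, y=2) -> (x=2, y=1)

Answer: Shortest path length: 7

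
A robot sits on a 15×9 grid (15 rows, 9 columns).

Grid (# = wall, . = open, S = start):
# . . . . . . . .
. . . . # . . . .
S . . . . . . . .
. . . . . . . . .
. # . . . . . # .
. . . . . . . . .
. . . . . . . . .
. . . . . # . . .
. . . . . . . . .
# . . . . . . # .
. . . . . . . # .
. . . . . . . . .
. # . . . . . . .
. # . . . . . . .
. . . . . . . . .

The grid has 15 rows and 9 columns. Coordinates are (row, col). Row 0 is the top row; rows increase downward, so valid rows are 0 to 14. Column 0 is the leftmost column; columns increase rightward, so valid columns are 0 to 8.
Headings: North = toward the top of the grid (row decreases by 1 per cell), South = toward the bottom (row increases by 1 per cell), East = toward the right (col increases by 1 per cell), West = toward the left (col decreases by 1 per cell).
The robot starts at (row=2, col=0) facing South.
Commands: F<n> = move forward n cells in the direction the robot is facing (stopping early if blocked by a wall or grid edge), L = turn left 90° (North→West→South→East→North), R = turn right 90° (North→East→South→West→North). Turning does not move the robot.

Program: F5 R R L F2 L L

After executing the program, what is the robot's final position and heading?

Answer: Final position: (row=7, col=0), facing East

Derivation:
Start: (row=2, col=0), facing South
  F5: move forward 5, now at (row=7, col=0)
  R: turn right, now facing West
  R: turn right, now facing North
  L: turn left, now facing West
  F2: move forward 0/2 (blocked), now at (row=7, col=0)
  L: turn left, now facing South
  L: turn left, now facing East
Final: (row=7, col=0), facing East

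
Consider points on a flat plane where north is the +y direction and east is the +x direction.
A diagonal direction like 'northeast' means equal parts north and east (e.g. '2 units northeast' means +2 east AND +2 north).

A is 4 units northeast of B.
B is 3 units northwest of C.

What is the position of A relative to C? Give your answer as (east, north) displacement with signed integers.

Answer: A is at (east=1, north=7) relative to C.

Derivation:
Place C at the origin (east=0, north=0).
  B is 3 units northwest of C: delta (east=-3, north=+3); B at (east=-3, north=3).
  A is 4 units northeast of B: delta (east=+4, north=+4); A at (east=1, north=7).
Therefore A relative to C: (east=1, north=7).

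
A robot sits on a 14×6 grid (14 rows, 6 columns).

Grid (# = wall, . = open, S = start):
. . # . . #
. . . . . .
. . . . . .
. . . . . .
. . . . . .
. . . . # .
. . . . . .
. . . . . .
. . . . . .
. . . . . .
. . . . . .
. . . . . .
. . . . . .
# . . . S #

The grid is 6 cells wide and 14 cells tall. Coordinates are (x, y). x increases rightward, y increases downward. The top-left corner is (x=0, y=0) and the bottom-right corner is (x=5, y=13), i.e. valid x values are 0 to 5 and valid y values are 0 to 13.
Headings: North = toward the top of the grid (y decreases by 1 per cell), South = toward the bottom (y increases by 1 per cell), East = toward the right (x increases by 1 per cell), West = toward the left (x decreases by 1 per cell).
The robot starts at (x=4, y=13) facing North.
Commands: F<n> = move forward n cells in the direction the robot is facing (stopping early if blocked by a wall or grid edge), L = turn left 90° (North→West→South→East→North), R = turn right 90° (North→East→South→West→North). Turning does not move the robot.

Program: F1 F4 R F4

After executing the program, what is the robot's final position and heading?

Answer: Final position: (x=5, y=8), facing East

Derivation:
Start: (x=4, y=13), facing North
  F1: move forward 1, now at (x=4, y=12)
  F4: move forward 4, now at (x=4, y=8)
  R: turn right, now facing East
  F4: move forward 1/4 (blocked), now at (x=5, y=8)
Final: (x=5, y=8), facing East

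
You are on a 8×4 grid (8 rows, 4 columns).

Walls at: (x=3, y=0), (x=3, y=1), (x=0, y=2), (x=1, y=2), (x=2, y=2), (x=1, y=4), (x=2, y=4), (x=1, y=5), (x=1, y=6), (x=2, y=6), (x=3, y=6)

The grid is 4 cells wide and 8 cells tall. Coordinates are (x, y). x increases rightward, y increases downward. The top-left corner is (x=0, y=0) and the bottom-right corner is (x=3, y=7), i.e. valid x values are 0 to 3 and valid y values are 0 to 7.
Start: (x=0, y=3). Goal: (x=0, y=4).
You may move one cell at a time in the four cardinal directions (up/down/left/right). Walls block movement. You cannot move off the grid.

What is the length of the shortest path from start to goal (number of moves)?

Answer: Shortest path length: 1

Derivation:
BFS from (x=0, y=3) until reaching (x=0, y=4):
  Distance 0: (x=0, y=3)
  Distance 1: (x=1, y=3), (x=0, y=4)  <- goal reached here
One shortest path (1 moves): (x=0, y=3) -> (x=0, y=4)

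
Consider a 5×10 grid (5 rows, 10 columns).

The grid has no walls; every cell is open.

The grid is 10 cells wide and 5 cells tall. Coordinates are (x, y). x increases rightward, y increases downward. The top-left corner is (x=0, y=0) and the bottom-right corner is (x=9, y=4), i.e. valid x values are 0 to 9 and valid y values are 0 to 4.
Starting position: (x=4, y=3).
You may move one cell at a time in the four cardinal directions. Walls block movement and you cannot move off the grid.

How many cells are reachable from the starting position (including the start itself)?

BFS flood-fill from (x=4, y=3):
  Distance 0: (x=4, y=3)
  Distance 1: (x=4, y=2), (x=3, y=3), (x=5, y=3), (x=4, y=4)
  Distance 2: (x=4, y=1), (x=3, y=2), (x=5, y=2), (x=2, y=3), (x=6, y=3), (x=3, y=4), (x=5, y=4)
  Distance 3: (x=4, y=0), (x=3, y=1), (x=5, y=1), (x=2, y=2), (x=6, y=2), (x=1, y=3), (x=7, y=3), (x=2, y=4), (x=6, y=4)
  Distance 4: (x=3, y=0), (x=5, y=0), (x=2, y=1), (x=6, y=1), (x=1, y=2), (x=7, y=2), (x=0, y=3), (x=8, y=3), (x=1, y=4), (x=7, y=4)
  Distance 5: (x=2, y=0), (x=6, y=0), (x=1, y=1), (x=7, y=1), (x=0, y=2), (x=8, y=2), (x=9, y=3), (x=0, y=4), (x=8, y=4)
  Distance 6: (x=1, y=0), (x=7, y=0), (x=0, y=1), (x=8, y=1), (x=9, y=2), (x=9, y=4)
  Distance 7: (x=0, y=0), (x=8, y=0), (x=9, y=1)
  Distance 8: (x=9, y=0)
Total reachable: 50 (grid has 50 open cells total)

Answer: Reachable cells: 50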